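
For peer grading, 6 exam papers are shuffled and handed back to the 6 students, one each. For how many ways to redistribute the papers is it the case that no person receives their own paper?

265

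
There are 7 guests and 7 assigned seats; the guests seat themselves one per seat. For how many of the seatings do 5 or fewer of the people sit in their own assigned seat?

5039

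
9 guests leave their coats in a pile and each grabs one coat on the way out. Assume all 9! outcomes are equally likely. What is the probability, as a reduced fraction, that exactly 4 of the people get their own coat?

Favorable outcomes: C(9,4)·!5 = 126·44 = 5544.
Total outcomes: 9! = 362880.
Probability = 5544/362880 = 11/720.

11/720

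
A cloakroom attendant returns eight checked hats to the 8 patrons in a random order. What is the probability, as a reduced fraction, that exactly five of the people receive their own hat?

1/360

Favorable outcomes: C(8,5)·!3 = 56·2 = 112.
Total outcomes: 8! = 40320.
Probability = 112/40320 = 1/360.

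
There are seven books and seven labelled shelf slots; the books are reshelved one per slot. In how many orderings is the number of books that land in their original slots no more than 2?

Sum C(7,i)·!(7-i) for i = 0..2:
  i=0: C(7,0)·!7 = 1·1854 = 1854
  i=1: C(7,1)·!6 = 7·265 = 1855
  i=2: C(7,2)·!5 = 21·44 = 924
Total = 4633.

4633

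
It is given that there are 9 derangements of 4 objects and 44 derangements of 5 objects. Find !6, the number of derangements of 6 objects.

265

!6 = (6-1)·(!5 + !4) = 5·(44 + 9) = 5·53 = 265.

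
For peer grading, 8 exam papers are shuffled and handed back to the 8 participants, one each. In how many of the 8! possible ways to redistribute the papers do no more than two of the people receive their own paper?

# with exactly i fixed is C(8,i)·!(8-i); sum over i=0..2:
  i=0: C(8,0)·!8 = 1·14833 = 14833
  i=1: C(8,1)·!7 = 8·1854 = 14832
  i=2: C(8,2)·!6 = 28·265 = 7420
Total = 37085.

37085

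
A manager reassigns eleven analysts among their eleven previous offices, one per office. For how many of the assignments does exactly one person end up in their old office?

14684571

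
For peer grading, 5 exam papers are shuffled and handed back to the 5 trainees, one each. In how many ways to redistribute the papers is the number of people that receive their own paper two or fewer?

# with exactly i fixed is C(5,i)·!(5-i); sum over i=0..2:
  i=0: C(5,0)·!5 = 1·44 = 44
  i=1: C(5,1)·!4 = 5·9 = 45
  i=2: C(5,2)·!3 = 10·2 = 20
Total = 109.

109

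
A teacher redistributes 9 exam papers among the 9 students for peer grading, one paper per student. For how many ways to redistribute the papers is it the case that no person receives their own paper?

!9 = 9! · Σ_{k=0}^{9} (-1)^k/k!
= 9! - 9!/1! + 9!/2! - 9!/3! + 9!/4! - 9!/5! + 9!/6! - 9!/7! + 9!/8! - 9!/9!
= 362880 - 362880 + 181440 - 60480 + 15120 - 3024 + 504 - 72 + 9 - 1
= 133496

133496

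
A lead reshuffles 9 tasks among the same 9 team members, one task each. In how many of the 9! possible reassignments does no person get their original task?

133496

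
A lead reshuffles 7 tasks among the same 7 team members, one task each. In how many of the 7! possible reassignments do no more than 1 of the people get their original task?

# with exactly i fixed is C(7,i)·!(7-i); sum over i=0..1:
  i=0: C(7,0)·!7 = 1·1854 = 1854
  i=1: C(7,1)·!6 = 7·265 = 1855
Total = 3709.

3709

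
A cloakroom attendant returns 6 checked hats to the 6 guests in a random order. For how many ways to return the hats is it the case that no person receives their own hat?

265

!6 is the nearest integer to 6!/e.
6! = 720, and 720/e ≈ 264.87, so !6 = 265.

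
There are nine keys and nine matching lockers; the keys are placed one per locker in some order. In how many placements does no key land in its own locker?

Recurrence: !9 = 9·!8 + (-1)^9.
!9 = 9·14833 - 1 = 133496

133496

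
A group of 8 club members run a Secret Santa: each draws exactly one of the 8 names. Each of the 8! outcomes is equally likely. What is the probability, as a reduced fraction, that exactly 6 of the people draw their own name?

Favorable outcomes: C(8,6)·!2 = 28·1 = 28.
Total outcomes: 8! = 40320.
Probability = 28/40320 = 1/1440.

1/1440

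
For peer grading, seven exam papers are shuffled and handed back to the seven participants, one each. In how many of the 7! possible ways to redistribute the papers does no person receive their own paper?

1854

The number of derangements of 7 is !7 = Σ_{k=0}^{7} (-1)^k·7!/k!
= 7! - 7!/1! + 7!/2! - 7!/3! + 7!/4! - 7!/5! + 7!/6! - 7!/7!
= 5040 - 5040 + 2520 - 840 + 210 - 42 + 7 - 1
= 1854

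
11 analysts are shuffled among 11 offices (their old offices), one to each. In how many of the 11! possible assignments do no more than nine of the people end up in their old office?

39916799

# with exactly i fixed is C(11,i)·!(11-i); sum over i=0..9:
  i=0: C(11,0)·!11 = 1·14684570 = 14684570
  i=1: C(11,1)·!10 = 11·1334961 = 14684571
  i=2: C(11,2)·!9 = 55·133496 = 7342280
  i=3: C(11,3)·!8 = 165·14833 = 2447445
  i=4: C(11,4)·!7 = 330·1854 = 611820
  i=5: C(11,5)·!6 = 462·265 = 122430
  i=6: C(11,6)·!5 = 462·44 = 20328
  i=7: C(11,7)·!4 = 330·9 = 2970
  i=8: C(11,8)·!3 = 165·2 = 330
  i=9: C(11,9)·!2 = 55·1 = 55
Total = 39916799.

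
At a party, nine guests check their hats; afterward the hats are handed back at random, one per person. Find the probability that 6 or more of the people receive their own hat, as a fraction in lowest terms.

Favorable outcomes: Σ_{i≥6} C(9,i)·!(9-i) = 84·2 + 36·1 + 9·0 + 1·1 = 205.
Total outcomes: 9! = 362880.
Probability = 205/362880 = 41/72576.

41/72576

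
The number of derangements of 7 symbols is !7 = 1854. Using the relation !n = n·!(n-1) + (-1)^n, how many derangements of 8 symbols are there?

!8 = 8·1854 + 1 = 14833.

14833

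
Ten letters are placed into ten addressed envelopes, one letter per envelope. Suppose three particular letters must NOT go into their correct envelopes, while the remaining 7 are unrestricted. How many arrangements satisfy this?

Let A_j be the event that the j-th constrained one is fixed. By inclusion-exclusion over the 3 events:
Σ_{j=0}^{3} (-1)^j C(3,j)(10-j)!
= C(3,0)·10! - C(3,1)·9! + C(3,2)·8! - C(3,3)·7!
= 3628800 - 1088640 + 120960 - 5040
= 2656080

2656080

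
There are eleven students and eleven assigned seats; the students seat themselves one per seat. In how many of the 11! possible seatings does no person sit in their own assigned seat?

14684570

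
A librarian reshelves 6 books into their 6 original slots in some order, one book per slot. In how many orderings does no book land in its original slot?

The number of derangements of 6 is !6 = Σ_{k=0}^{6} (-1)^k·6!/k!
= 6! - 6!/1! + 6!/2! - 6!/3! + 6!/4! - 6!/5! + 6!/6!
= 720 - 720 + 360 - 120 + 30 - 6 + 1
= 265

265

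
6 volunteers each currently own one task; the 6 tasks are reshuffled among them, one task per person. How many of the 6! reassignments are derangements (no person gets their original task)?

Recurrence: !6 = 5·(!5 + !4).
!6 = 5·(44 + 9) = 5·53 = 265

265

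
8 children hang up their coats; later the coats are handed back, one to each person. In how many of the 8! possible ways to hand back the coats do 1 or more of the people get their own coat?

25487

# with exactly i fixed is C(8,i)·!(8-i); sum over i=1..8:
  i=1: C(8,1)·!7 = 8·1854 = 14832
  i=2: C(8,2)·!6 = 28·265 = 7420
  i=3: C(8,3)·!5 = 56·44 = 2464
  i=4: C(8,4)·!4 = 70·9 = 630
  i=5: C(8,5)·!3 = 56·2 = 112
  i=6: C(8,6)·!2 = 28·1 = 28
  i=7: C(8,7)·!1 = 8·0 = 0
  i=8: C(8,8)·!0 = 1·1 = 1
Total = 25487.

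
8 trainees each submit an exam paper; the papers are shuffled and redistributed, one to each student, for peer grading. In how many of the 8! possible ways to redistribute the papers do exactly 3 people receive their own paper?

2464

Choose which 3 of the 8 are fixed: C(8,3) = 56.
The other 5 form a derangement: !5 = 44.
Total: 56 × 44 = 2464.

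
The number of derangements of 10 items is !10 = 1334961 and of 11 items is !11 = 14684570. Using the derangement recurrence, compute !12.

!12 = (12-1)·(!11 + !10) = 11·(14684570 + 1334961) = 11·16019531 = 176214841.

176214841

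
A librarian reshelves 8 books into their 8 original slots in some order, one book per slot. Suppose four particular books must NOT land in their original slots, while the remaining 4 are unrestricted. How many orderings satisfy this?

Inclusion-exclusion on the 4 forbidden self-matches:
Σ_{j=0}^{4} (-1)^j C(4,j)(8-j)!
= C(4,0)·8! - C(4,1)·7! + C(4,2)·6! - C(4,3)·5! + C(4,4)·4!
= 40320 - 20160 + 4320 - 480 + 24
= 24024

24024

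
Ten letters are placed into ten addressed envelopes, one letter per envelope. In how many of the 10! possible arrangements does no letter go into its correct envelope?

1334961

The number of derangements of 10 is !10 = Σ_{k=0}^{10} (-1)^k·10!/k!
= 10! - 10!/1! + 10!/2! - 10!/3! + 10!/4! - 10!/5! + 10!/6! - 10!/7! + 10!/8! - 10!/9! + 10!/10!
= 3628800 - 3628800 + 1814400 - 604800 + 151200 - 30240 + 5040 - 720 + 90 - 10 + 1
= 1334961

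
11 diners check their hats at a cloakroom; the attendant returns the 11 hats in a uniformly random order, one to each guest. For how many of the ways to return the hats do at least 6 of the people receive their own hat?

23684

# with exactly i fixed is C(11,i)·!(11-i); sum over i=6..11:
  i=6: C(11,6)·!5 = 462·44 = 20328
  i=7: C(11,7)·!4 = 330·9 = 2970
  i=8: C(11,8)·!3 = 165·2 = 330
  i=9: C(11,9)·!2 = 55·1 = 55
  i=10: C(11,10)·!1 = 11·0 = 0
  i=11: C(11,11)·!0 = 1·1 = 1
Total = 23684.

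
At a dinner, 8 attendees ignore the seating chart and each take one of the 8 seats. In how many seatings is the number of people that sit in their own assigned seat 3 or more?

3235

# with exactly i fixed is C(8,i)·!(8-i); sum over i=3..8:
  i=3: C(8,3)·!5 = 56·44 = 2464
  i=4: C(8,4)·!4 = 70·9 = 630
  i=5: C(8,5)·!3 = 56·2 = 112
  i=6: C(8,6)·!2 = 28·1 = 28
  i=7: C(8,7)·!1 = 8·0 = 0
  i=8: C(8,8)·!0 = 1·1 = 1
Total = 3235.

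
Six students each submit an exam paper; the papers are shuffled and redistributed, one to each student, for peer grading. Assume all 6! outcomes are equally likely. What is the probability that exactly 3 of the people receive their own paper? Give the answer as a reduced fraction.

1/18

Favorable outcomes: C(6,3)·!3 = 20·2 = 40.
Total outcomes: 6! = 720.
Probability = 40/720 = 1/18.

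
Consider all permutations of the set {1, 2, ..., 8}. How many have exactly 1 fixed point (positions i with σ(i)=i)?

Pick the single fixed position: C(8,1) = 8 ways.
The other 7 form a derangement: !7 = 1854.
Total: 8 × 1854 = 14832.

14832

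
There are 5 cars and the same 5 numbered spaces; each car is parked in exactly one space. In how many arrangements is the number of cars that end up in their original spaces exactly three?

Choose which 3 of the 5 are fixed: C(5,3) = 10.
The other 2 form a derangement: !2 = 1.
Total: 10 × 1 = 10.

10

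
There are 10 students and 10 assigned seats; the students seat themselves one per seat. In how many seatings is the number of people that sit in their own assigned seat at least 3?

291394

Sum C(10,i)·!(10-i) for i = 3..10:
  i=3: C(10,3)·!7 = 120·1854 = 222480
  i=4: C(10,4)·!6 = 210·265 = 55650
  i=5: C(10,5)·!5 = 252·44 = 11088
  i=6: C(10,6)·!4 = 210·9 = 1890
  i=7: C(10,7)·!3 = 120·2 = 240
  i=8: C(10,8)·!2 = 45·1 = 45
  i=9: C(10,9)·!1 = 10·0 = 0
  i=10: C(10,10)·!0 = 1·1 = 1
Total = 291394.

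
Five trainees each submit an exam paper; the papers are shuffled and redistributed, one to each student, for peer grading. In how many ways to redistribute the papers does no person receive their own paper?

Recurrence: !5 = 4·(!4 + !3).
!5 = 4·(9 + 2) = 4·11 = 44

44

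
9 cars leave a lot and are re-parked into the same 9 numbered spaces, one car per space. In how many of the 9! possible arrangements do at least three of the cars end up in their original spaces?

29143

# with exactly i fixed is C(9,i)·!(9-i); sum over i=3..9:
  i=3: C(9,3)·!6 = 84·265 = 22260
  i=4: C(9,4)·!5 = 126·44 = 5544
  i=5: C(9,5)·!4 = 126·9 = 1134
  i=6: C(9,6)·!3 = 84·2 = 168
  i=7: C(9,7)·!2 = 36·1 = 36
  i=8: C(9,8)·!1 = 9·0 = 0
  i=9: C(9,9)·!0 = 1·1 = 1
Total = 29143.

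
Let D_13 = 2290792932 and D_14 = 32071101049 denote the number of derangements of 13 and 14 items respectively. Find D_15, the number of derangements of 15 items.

D_15 = (15-1)·(D_14 + D_13) = 14·(32071101049 + 2290792932) = 14·34361893981 = 481066515734.

481066515734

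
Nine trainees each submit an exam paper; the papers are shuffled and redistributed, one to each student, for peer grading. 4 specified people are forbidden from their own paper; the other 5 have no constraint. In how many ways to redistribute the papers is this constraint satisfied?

Inclusion-exclusion on the 4 forbidden self-matches:
Σ_{j=0}^{4} (-1)^j C(4,j)(9-j)!
= C(4,0)·9! - C(4,1)·8! + C(4,2)·7! - C(4,3)·6! + C(4,4)·5!
= 362880 - 161280 + 30240 - 2880 + 120
= 229080

229080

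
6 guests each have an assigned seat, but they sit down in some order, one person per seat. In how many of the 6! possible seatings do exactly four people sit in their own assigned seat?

Choose which 4 of the 6 are fixed: C(6,4) = 15.
The other 2 form a derangement: !2 = 1.
Total: 15 × 1 = 15.

15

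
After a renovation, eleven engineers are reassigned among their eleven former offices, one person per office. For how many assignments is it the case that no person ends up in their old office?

!11 is the nearest integer to 11!/e.
11! = 39916800, and 39916800/e ≈ 14684570.08, so !11 = 14684570.

14684570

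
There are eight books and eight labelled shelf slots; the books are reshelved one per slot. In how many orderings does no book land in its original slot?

Use !n = (n-1)(!(n-1) + !(n-2)).
!8 = 7·(1854 + 265) = 7·2119 = 14833

14833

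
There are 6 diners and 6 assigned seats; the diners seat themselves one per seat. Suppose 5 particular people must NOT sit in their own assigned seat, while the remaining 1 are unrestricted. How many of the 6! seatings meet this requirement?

309

Inclusion-exclusion on the 5 forbidden self-matches:
Σ_{j=0}^{5} (-1)^j C(5,j)(6-j)!
= C(5,0)·6! - C(5,1)·5! + C(5,2)·4! - C(5,3)·3! + C(5,4)·2! - C(5,5)·1!
= 720 - 600 + 240 - 60 + 10 - 1
= 309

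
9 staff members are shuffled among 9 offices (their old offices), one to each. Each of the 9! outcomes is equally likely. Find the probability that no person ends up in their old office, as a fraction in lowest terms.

16687/45360

Favorable outcomes: !9 = 133496.
Total outcomes: 9! = 362880.
Probability = 133496/362880 = 16687/45360.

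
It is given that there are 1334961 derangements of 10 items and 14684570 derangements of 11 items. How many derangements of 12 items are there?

!12 = (12-1)·(!11 + !10) = 11·(14684570 + 1334961) = 11·16019531 = 176214841.

176214841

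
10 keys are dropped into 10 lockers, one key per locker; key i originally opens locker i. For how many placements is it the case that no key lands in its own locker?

1334961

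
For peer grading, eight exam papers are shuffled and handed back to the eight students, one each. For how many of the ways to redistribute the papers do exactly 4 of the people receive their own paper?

Choose which 4 of the 8 are fixed: C(8,4) = 70.
The remaining 4 must be deranged: !4 = 9.
Total: 70 × 9 = 630.

630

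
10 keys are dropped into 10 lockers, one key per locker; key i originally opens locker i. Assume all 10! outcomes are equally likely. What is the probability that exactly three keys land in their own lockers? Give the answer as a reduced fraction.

103/1680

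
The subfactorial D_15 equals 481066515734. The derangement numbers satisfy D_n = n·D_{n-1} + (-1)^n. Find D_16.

7697064251745

D_16 = 16·481066515734 + 1 = 7697064251745.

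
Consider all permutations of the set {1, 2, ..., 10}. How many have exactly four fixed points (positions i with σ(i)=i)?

55650

Choose which 4 of the 10 are fixed: C(10,4) = 210.
The other 6 form a derangement: !6 = 265.
Total: 210 × 265 = 55650.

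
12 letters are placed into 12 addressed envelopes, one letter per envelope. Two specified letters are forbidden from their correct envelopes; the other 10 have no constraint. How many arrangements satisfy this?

402796800

Inclusion-exclusion on the 2 forbidden self-matches:
Σ_{j=0}^{2} (-1)^j C(2,j)(12-j)!
= C(2,0)·12! - C(2,1)·11! + C(2,2)·10!
= 479001600 - 79833600 + 3628800
= 402796800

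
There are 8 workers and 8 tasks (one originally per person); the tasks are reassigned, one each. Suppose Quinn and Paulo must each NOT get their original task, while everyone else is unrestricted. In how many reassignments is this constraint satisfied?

30960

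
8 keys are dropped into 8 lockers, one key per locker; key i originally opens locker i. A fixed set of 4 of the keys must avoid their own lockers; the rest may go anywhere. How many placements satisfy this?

24024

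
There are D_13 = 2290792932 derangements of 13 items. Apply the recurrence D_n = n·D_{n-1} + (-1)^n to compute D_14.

D_14 = 14·2290792932 + 1 = 32071101049.

32071101049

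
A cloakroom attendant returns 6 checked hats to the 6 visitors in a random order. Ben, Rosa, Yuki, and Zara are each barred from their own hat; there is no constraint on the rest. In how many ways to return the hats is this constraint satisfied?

362

Let A_j be the event that the j-th constrained one is fixed. By inclusion-exclusion over the 4 events:
Σ_{j=0}^{4} (-1)^j C(4,j)(6-j)!
= C(4,0)·6! - C(4,1)·5! + C(4,2)·4! - C(4,3)·3! + C(4,4)·2!
= 720 - 480 + 144 - 24 + 2
= 362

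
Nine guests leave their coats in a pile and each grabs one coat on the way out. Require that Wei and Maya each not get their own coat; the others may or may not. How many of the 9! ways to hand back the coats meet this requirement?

287280

Inclusion-exclusion on the 2 forbidden self-matches:
Σ_{j=0}^{2} (-1)^j C(2,j)(9-j)!
= C(2,0)·9! - C(2,1)·8! + C(2,2)·7!
= 362880 - 80640 + 5040
= 287280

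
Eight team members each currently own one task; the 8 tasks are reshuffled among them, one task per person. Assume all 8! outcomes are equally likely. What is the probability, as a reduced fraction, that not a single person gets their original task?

Favorable outcomes: !8 = 14833.
Total outcomes: 8! = 40320.
Probability = 14833/40320 = 2119/5760.

2119/5760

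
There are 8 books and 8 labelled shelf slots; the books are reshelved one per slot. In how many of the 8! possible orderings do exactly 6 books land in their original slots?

Pick the 6 fixed positions: C(8,6) = 28 ways.
The other 2 form a derangement: !2 = 1.
Total: 28 × 1 = 28.

28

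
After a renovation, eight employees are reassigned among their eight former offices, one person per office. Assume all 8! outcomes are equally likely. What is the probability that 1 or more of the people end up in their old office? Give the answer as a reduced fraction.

3641/5760

Favorable outcomes: Σ_{i≥1} C(8,i)·!(8-i) = 8·1854 + 28·265 + 56·44 + 70·9 + 56·2 + 28·1 + 8·0 + 1·1 = 25487.
Total outcomes: 8! = 40320.
Probability = 25487/40320 = 3641/5760.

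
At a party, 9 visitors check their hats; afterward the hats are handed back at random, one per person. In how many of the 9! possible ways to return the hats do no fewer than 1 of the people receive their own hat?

Sum C(9,i)·!(9-i) for i = 1..9:
  i=1: C(9,1)·!8 = 9·14833 = 133497
  i=2: C(9,2)·!7 = 36·1854 = 66744
  i=3: C(9,3)·!6 = 84·265 = 22260
  i=4: C(9,4)·!5 = 126·44 = 5544
  i=5: C(9,5)·!4 = 126·9 = 1134
  i=6: C(9,6)·!3 = 84·2 = 168
  i=7: C(9,7)·!2 = 36·1 = 36
  i=8: C(9,8)·!1 = 9·0 = 0
  i=9: C(9,9)·!0 = 1·1 = 1
Total = 229384.

229384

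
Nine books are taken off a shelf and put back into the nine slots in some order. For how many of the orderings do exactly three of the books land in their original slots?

22260

Choose which 3 of the 9 are fixed: C(9,3) = 84.
The remaining 6 must be deranged: !6 = 265.
Total: 84 × 265 = 22260.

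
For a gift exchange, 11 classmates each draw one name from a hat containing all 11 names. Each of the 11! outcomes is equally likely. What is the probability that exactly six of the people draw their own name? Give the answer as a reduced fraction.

11/21600

Favorable outcomes: C(11,6)·!5 = 462·44 = 20328.
Total outcomes: 11! = 39916800.
Probability = 20328/39916800 = 11/21600.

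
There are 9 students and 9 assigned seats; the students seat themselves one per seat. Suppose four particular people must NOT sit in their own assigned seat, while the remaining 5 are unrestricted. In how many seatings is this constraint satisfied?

Inclusion-exclusion on the 4 forbidden self-matches:
Σ_{j=0}^{4} (-1)^j C(4,j)(9-j)!
= C(4,0)·9! - C(4,1)·8! + C(4,2)·7! - C(4,3)·6! + C(4,4)·5!
= 362880 - 161280 + 30240 - 2880 + 120
= 229080

229080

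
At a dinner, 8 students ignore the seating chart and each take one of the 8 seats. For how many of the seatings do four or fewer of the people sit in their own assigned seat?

40179

Sum C(8,i)·!(8-i) for i = 0..4:
  i=0: C(8,0)·!8 = 1·14833 = 14833
  i=1: C(8,1)·!7 = 8·1854 = 14832
  i=2: C(8,2)·!6 = 28·265 = 7420
  i=3: C(8,3)·!5 = 56·44 = 2464
  i=4: C(8,4)·!4 = 70·9 = 630
Total = 40179.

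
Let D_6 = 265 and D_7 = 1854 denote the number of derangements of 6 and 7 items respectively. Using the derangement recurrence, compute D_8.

14833

D_8 = (8-1)·(D_7 + D_6) = 7·(1854 + 265) = 7·2119 = 14833.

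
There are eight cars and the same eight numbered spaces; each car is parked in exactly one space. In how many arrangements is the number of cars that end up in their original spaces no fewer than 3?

3235

# with exactly i fixed is C(8,i)·!(8-i); sum over i=3..8:
  i=3: C(8,3)·!5 = 56·44 = 2464
  i=4: C(8,4)·!4 = 70·9 = 630
  i=5: C(8,5)·!3 = 56·2 = 112
  i=6: C(8,6)·!2 = 28·1 = 28
  i=7: C(8,7)·!1 = 8·0 = 0
  i=8: C(8,8)·!0 = 1·1 = 1
Total = 3235.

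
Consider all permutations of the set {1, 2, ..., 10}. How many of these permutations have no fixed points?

Use !n = n·!(n-1) + (-1)^n.
!10 = 10·133496 + 1 = 1334961

1334961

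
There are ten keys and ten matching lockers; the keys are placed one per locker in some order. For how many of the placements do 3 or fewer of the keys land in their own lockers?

3559886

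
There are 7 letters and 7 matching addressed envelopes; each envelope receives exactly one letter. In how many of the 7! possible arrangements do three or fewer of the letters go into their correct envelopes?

4948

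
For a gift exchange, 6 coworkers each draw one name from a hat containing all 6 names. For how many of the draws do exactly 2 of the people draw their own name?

Pick the 2 fixed positions: C(6,2) = 15 ways.
The other 4 form a derangement: !4 = 9.
Total: 15 × 9 = 135.

135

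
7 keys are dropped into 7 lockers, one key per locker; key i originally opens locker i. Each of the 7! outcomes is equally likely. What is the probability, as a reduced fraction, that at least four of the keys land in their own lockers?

23/1260

Favorable outcomes: Σ_{i≥4} C(7,i)·!(7-i) = 35·2 + 21·1 + 7·0 + 1·1 = 92.
Total outcomes: 7! = 5040.
Probability = 92/5040 = 23/1260.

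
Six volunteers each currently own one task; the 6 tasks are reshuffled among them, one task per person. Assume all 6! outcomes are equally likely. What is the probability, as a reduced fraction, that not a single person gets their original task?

53/144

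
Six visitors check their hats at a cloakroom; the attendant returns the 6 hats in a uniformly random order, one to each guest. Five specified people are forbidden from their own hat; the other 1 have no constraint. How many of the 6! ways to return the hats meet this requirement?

Inclusion-exclusion on the 5 forbidden self-matches:
Σ_{j=0}^{5} (-1)^j C(5,j)(6-j)!
= C(5,0)·6! - C(5,1)·5! + C(5,2)·4! - C(5,3)·3! + C(5,4)·2! - C(5,5)·1!
= 720 - 600 + 240 - 60 + 10 - 1
= 309

309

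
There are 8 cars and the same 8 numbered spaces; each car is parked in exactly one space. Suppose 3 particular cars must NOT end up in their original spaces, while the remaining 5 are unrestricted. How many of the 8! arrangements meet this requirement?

Inclusion-exclusion on the 3 forbidden self-matches:
Σ_{j=0}^{3} (-1)^j C(3,j)(8-j)!
= C(3,0)·8! - C(3,1)·7! + C(3,2)·6! - C(3,3)·5!
= 40320 - 15120 + 2160 - 120
= 27240

27240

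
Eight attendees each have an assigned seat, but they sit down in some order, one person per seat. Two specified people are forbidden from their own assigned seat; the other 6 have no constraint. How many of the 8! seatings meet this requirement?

Inclusion-exclusion on the 2 forbidden self-matches:
Σ_{j=0}^{2} (-1)^j C(2,j)(8-j)!
= C(2,0)·8! - C(2,1)·7! + C(2,2)·6!
= 40320 - 10080 + 720
= 30960

30960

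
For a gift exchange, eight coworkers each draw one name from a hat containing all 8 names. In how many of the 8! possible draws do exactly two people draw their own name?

Pick the 2 fixed positions: C(8,2) = 28 ways.
The other 6 form a derangement: !6 = 265.
Total: 28 × 265 = 7420.

7420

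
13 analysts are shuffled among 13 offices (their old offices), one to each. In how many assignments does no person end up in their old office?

!13 = 13! · Σ_{k=0}^{13} (-1)^k/k!
= 13! - 13!/1! + 13!/2! - 13!/3! + 13!/4! - 13!/5! + 13!/6! - 13!/7! + 13!/8! - 13!/9! + 13!/10! - 13!/11! + 13!/12! - 13!/13!
= 6227020800 - 6227020800 + 3113510400 - 1037836800 + 259459200 - 51891840 + 8648640 - 1235520 + 154440 - 17160 + 1716 - 156 + 13 - 1
= 2290792932

2290792932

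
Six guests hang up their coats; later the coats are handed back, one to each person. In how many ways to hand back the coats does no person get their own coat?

265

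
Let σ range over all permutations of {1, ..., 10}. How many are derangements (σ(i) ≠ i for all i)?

The subfactorial !10 = [10!/e] (nearest integer).
10! = 3628800, and 3628800/e ≈ 1334960.92, so !10 = 1334961.

1334961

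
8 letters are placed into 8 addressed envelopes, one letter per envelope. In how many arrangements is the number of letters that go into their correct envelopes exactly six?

Choose which 6 of the 8 are fixed: C(8,6) = 28.
The other 2 form a derangement: !2 = 1.
Total: 28 × 1 = 28.

28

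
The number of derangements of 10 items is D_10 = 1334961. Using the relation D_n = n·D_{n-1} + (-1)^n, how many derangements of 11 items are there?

14684570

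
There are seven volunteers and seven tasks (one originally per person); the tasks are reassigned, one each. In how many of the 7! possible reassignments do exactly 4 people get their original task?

70

Choose which 4 of the 7 are fixed: C(7,4) = 35.
The remaining 3 must be deranged: !3 = 2.
Total: 35 × 2 = 70.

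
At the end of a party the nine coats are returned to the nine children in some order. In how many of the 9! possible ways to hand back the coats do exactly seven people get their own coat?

36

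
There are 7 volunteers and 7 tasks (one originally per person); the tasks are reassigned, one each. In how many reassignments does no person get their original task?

1854

The number of derangements of 7 is !7 = Σ_{k=0}^{7} (-1)^k·7!/k!
= 7! - 7!/1! + 7!/2! - 7!/3! + 7!/4! - 7!/5! + 7!/6! - 7!/7!
= 5040 - 5040 + 2520 - 840 + 210 - 42 + 7 - 1
= 1854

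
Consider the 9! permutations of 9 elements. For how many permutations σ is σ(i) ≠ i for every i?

133496

Use !n = (n-1)(!(n-1) + !(n-2)).
!9 = 8·(14833 + 1854) = 8·16687 = 133496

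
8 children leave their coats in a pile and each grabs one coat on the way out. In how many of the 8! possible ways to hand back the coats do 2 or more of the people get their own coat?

10655

Sum C(8,i)·!(8-i) for i = 2..8:
  i=2: C(8,2)·!6 = 28·265 = 7420
  i=3: C(8,3)·!5 = 56·44 = 2464
  i=4: C(8,4)·!4 = 70·9 = 630
  i=5: C(8,5)·!3 = 56·2 = 112
  i=6: C(8,6)·!2 = 28·1 = 28
  i=7: C(8,7)·!1 = 8·0 = 0
  i=8: C(8,8)·!0 = 1·1 = 1
Total = 10655.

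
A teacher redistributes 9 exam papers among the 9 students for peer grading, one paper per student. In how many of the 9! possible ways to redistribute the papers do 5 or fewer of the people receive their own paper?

Sum C(9,i)·!(9-i) for i = 0..5:
  i=0: C(9,0)·!9 = 1·133496 = 133496
  i=1: C(9,1)·!8 = 9·14833 = 133497
  i=2: C(9,2)·!7 = 36·1854 = 66744
  i=3: C(9,3)·!6 = 84·265 = 22260
  i=4: C(9,4)·!5 = 126·44 = 5544
  i=5: C(9,5)·!4 = 126·9 = 1134
Total = 362675.

362675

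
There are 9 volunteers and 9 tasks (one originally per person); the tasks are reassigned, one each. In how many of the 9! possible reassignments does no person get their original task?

The subfactorial !9 = [9!/e] (nearest integer).
9! = 362880, and 362880/e ≈ 133496.09, so !9 = 133496.

133496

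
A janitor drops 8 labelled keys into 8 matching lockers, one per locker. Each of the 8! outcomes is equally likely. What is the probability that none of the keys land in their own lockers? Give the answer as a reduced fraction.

2119/5760

Favorable outcomes: !8 = 14833.
Total outcomes: 8! = 40320.
Probability = 14833/40320 = 2119/5760.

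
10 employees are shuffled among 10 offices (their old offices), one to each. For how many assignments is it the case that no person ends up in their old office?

Recurrence: !10 = 10·!9 + (-1)^10.
!10 = 10·133496 + 1 = 1334961

1334961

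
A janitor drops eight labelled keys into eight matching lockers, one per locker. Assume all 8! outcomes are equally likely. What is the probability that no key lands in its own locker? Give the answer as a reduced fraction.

Favorable outcomes: !8 = 14833.
Total outcomes: 8! = 40320.
Probability = 14833/40320 = 2119/5760.

2119/5760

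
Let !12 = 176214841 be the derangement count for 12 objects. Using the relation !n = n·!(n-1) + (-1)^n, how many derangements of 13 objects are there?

!13 = 13·176214841 - 1 = 2290792932.

2290792932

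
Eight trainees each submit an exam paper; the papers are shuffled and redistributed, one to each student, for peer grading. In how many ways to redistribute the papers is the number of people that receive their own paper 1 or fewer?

Sum C(8,i)·!(8-i) for i = 0..1:
  i=0: C(8,0)·!8 = 1·14833 = 14833
  i=1: C(8,1)·!7 = 8·1854 = 14832
Total = 29665.

29665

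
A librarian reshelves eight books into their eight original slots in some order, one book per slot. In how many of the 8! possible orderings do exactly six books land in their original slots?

Choose which 6 of the 8 are fixed: C(8,6) = 28.
The other 2 form a derangement: !2 = 1.
Total: 28 × 1 = 28.

28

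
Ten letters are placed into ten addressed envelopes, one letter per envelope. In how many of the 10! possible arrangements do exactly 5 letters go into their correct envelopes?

11088

Pick the 5 fixed positions: C(10,5) = 252 ways.
The other 5 form a derangement: !5 = 44.
Total: 252 × 44 = 11088.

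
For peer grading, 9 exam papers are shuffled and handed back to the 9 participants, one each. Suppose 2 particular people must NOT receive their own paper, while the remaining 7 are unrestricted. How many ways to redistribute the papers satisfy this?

287280

Let A_j be the event that the j-th constrained one is fixed. By inclusion-exclusion over the 2 events:
Σ_{j=0}^{2} (-1)^j C(2,j)(9-j)!
= C(2,0)·9! - C(2,1)·8! + C(2,2)·7!
= 362880 - 80640 + 5040
= 287280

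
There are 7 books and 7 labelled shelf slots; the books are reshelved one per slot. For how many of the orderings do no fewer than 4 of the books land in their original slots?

92

# with exactly i fixed is C(7,i)·!(7-i); sum over i=4..7:
  i=4: C(7,4)·!3 = 35·2 = 70
  i=5: C(7,5)·!2 = 21·1 = 21
  i=6: C(7,6)·!1 = 7·0 = 0
  i=7: C(7,7)·!0 = 1·1 = 1
Total = 92.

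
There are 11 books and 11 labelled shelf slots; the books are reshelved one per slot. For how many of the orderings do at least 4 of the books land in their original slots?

757934

Sum C(11,i)·!(11-i) for i = 4..11:
  i=4: C(11,4)·!7 = 330·1854 = 611820
  i=5: C(11,5)·!6 = 462·265 = 122430
  i=6: C(11,6)·!5 = 462·44 = 20328
  i=7: C(11,7)·!4 = 330·9 = 2970
  i=8: C(11,8)·!3 = 165·2 = 330
  i=9: C(11,9)·!2 = 55·1 = 55
  i=10: C(11,10)·!1 = 11·0 = 0
  i=11: C(11,11)·!0 = 1·1 = 1
Total = 757934.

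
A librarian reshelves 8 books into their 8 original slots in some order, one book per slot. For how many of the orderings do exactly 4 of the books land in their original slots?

Pick the 4 fixed positions: C(8,4) = 70 ways.
The other 4 form a derangement: !4 = 9.
Total: 70 × 9 = 630.

630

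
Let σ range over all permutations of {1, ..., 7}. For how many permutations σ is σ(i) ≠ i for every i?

Use !n = (n-1)(!(n-1) + !(n-2)).
!7 = 6·(265 + 44) = 6·309 = 1854

1854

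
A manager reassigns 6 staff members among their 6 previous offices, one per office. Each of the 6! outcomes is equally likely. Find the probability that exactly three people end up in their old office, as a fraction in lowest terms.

Favorable outcomes: C(6,3)·!3 = 20·2 = 40.
Total outcomes: 6! = 720.
Probability = 40/720 = 1/18.

1/18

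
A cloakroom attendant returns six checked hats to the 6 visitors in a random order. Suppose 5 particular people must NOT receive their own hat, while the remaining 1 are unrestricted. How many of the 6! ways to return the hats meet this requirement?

309

Let A_j be the event that the j-th constrained one is fixed. By inclusion-exclusion over the 5 events:
Σ_{j=0}^{5} (-1)^j C(5,j)(6-j)!
= C(5,0)·6! - C(5,1)·5! + C(5,2)·4! - C(5,3)·3! + C(5,4)·2! - C(5,5)·1!
= 720 - 600 + 240 - 60 + 10 - 1
= 309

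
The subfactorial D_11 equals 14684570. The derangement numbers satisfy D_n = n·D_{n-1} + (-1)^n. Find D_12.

176214841

D_12 = 12·14684570 + 1 = 176214841.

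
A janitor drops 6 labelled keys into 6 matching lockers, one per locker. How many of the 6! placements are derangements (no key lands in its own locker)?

265

Use !n = (n-1)(!(n-1) + !(n-2)).
!6 = 5·(44 + 9) = 5·53 = 265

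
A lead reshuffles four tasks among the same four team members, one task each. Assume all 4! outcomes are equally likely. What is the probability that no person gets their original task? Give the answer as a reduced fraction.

Favorable outcomes: !4 = 9.
Total outcomes: 4! = 24.
Probability = 9/24 = 3/8.

3/8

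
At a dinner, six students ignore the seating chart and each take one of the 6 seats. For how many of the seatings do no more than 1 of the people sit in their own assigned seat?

529

Sum C(6,i)·!(6-i) for i = 0..1:
  i=0: C(6,0)·!6 = 1·265 = 265
  i=1: C(6,1)·!5 = 6·44 = 264
Total = 529.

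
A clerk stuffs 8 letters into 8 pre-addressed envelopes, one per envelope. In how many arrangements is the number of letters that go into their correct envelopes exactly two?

7420

Choose which 2 of the 8 are fixed: C(8,2) = 28.
The remaining 6 must be deranged: !6 = 265.
Total: 28 × 265 = 7420.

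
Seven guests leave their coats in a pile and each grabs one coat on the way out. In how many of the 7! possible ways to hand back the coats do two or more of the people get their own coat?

# with exactly i fixed is C(7,i)·!(7-i); sum over i=2..7:
  i=2: C(7,2)·!5 = 21·44 = 924
  i=3: C(7,3)·!4 = 35·9 = 315
  i=4: C(7,4)·!3 = 35·2 = 70
  i=5: C(7,5)·!2 = 21·1 = 21
  i=6: C(7,6)·!1 = 7·0 = 0
  i=7: C(7,7)·!0 = 1·1 = 1
Total = 1331.

1331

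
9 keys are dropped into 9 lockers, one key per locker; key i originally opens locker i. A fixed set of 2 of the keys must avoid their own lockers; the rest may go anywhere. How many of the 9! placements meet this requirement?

287280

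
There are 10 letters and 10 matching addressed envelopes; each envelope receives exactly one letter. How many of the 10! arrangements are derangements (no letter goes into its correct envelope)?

Use !n = n·!(n-1) + (-1)^n.
!10 = 10·133496 + 1 = 1334961

1334961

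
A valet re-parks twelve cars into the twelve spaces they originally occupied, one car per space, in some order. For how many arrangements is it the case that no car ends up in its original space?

176214841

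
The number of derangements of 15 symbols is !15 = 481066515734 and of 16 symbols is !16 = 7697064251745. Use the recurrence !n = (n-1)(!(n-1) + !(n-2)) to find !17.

130850092279664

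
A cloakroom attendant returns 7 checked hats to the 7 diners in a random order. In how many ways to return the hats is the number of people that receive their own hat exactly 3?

Choose which 3 of the 7 are fixed: C(7,3) = 35.
The other 4 form a derangement: !4 = 9.
Total: 35 × 9 = 315.

315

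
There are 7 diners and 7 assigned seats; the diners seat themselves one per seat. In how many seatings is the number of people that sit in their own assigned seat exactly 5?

21

Pick the 5 fixed positions: C(7,5) = 21 ways.
The remaining 2 must be deranged: !2 = 1.
Total: 21 × 1 = 21.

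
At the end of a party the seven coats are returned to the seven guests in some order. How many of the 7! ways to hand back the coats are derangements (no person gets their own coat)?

Recurrence: !7 = 6·(!6 + !5).
!7 = 6·(265 + 44) = 6·309 = 1854

1854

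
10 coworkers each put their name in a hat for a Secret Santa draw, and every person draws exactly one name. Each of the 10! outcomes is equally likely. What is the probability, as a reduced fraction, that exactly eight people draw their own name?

1/80640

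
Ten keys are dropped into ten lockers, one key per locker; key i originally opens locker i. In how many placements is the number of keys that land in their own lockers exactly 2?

667485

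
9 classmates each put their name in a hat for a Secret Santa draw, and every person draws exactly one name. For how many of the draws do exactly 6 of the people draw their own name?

Pick the 6 fixed positions: C(9,6) = 84 ways.
The remaining 3 must be deranged: !3 = 2.
Total: 84 × 2 = 168.

168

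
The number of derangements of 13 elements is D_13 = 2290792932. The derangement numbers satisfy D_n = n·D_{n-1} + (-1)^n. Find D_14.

D_14 = 14·2290792932 + 1 = 32071101049.

32071101049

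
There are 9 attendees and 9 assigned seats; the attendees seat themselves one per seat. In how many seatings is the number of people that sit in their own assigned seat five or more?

# with exactly i fixed is C(9,i)·!(9-i); sum over i=5..9:
  i=5: C(9,5)·!4 = 126·9 = 1134
  i=6: C(9,6)·!3 = 84·2 = 168
  i=7: C(9,7)·!2 = 36·1 = 36
  i=8: C(9,8)·!1 = 9·0 = 0
  i=9: C(9,9)·!0 = 1·1 = 1
Total = 1339.

1339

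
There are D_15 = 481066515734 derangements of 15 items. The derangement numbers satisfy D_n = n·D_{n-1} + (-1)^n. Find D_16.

D_16 = 16·481066515734 + 1 = 7697064251745.

7697064251745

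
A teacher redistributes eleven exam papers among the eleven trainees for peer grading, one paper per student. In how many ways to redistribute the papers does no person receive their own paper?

14684570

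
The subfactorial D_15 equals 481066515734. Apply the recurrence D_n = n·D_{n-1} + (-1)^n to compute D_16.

D_16 = 16·481066515734 + 1 = 7697064251745.

7697064251745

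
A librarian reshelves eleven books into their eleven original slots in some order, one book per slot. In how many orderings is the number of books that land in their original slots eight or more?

386

Sum C(11,i)·!(11-i) for i = 8..11:
  i=8: C(11,8)·!3 = 165·2 = 330
  i=9: C(11,9)·!2 = 55·1 = 55
  i=10: C(11,10)·!1 = 11·0 = 0
  i=11: C(11,11)·!0 = 1·1 = 1
Total = 386.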